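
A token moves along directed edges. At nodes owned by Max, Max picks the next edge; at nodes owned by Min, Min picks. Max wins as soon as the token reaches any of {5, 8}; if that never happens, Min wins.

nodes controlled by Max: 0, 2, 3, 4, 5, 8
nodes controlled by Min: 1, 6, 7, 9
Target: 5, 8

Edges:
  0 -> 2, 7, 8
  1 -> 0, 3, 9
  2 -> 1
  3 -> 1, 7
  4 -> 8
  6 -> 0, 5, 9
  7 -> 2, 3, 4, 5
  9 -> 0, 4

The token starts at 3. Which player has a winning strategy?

Min

A0 = {5, 8}
A1: add {0, 4} — 0 (Max) has 0→8; 4 (Max) has 4→8.
A2: add {9} — 9 (Min): all of {0, 4} already in.
A3: add {6} — 6 (Min): all of {0, 5, 9} already in.
A4 = A3; e.g. 1 (Min) can still go to 3. Fixed point.
3 never enters the attractor, so Min can avoid the target forever.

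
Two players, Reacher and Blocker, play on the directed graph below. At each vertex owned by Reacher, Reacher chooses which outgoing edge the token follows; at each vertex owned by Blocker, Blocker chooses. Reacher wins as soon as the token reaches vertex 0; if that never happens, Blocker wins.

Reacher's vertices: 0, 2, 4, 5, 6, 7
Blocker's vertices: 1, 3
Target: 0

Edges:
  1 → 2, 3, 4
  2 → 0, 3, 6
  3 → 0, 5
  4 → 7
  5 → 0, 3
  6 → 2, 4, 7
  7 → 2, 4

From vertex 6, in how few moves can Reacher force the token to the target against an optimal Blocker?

A0 = {0}
A1: add {2, 5} — 2 (Reacher) has 2→0; 5 (Reacher) has 5→0.
A2: add {3, 6, 7} — 3 (Blocker): all of {0, 5} already in; 6 (Reacher) has 6→2; 7 (Reacher) has 7→2.
6 enters the attractor at level 2, so Reacher can force the target in 2 moves from there.

2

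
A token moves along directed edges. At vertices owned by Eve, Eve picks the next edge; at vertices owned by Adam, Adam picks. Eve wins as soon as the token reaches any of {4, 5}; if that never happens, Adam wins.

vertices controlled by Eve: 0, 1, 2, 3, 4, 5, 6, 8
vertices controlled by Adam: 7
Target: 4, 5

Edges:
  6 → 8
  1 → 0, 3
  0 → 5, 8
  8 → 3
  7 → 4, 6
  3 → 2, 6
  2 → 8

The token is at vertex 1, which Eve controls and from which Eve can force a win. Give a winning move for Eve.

A0 = {4, 5}
A1: add {0} — 0 (Eve) has 0→5.
A2: add {1} — 1 (Eve) has 1→0.
A3 = A2; e.g. 2 (Eve) has no edge into A2. Fixed point.
From 1, successor 0 is in the attractor (rank 1); the other successor 3 is not.

0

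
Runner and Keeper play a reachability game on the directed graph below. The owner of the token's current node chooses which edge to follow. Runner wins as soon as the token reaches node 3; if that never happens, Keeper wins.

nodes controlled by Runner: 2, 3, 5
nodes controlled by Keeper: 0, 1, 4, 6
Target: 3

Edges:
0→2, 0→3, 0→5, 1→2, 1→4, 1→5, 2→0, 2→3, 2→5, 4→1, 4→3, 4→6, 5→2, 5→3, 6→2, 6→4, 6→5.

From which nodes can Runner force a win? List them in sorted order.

0, 2, 3, 5

A0 = {3}
A1: add {2, 5} — 2 (Runner) has 2→3; 5 (Runner) has 5→3.
A2: add {0} — 0 (Keeper): all of {2, 3, 5} already in.
A3 = A2; e.g. 1 (Keeper) can still go to 4. Fixed point.
Runner's winning region = {0, 2, 3, 5}.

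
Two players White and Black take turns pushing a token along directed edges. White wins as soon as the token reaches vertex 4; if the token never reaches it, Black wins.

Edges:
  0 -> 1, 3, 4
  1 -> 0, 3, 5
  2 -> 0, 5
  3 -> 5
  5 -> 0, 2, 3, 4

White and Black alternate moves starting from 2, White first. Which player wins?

Black

Track states (vertex, player-to-move).
A0 = {(4,White), (4,Black)}
A1: add {(0,White), (5,White)}.
A2: add {(2,Black), (3,Black)}.
A3: add {(1,White)}.
A4 = A3; e.g. (0,Black) stays out. (2,White) never enters ⇒ Black avoids the target.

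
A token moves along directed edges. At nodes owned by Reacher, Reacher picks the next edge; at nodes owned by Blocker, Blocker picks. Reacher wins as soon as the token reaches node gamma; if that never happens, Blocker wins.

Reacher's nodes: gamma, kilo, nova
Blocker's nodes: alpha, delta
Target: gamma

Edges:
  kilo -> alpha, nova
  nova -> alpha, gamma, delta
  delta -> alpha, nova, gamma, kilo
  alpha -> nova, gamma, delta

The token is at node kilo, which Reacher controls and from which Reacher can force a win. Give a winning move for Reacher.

A0 = {gamma}
A1: add {nova} — nova (Reacher) has nova→gamma.
A2: add {kilo} — kilo (Reacher) has kilo→nova.
A3 = A2; e.g. alpha (Blocker) can still go to delta. Fixed point.
From kilo, successor nova is in the attractor (rank 1); the other successor alpha is not.

nova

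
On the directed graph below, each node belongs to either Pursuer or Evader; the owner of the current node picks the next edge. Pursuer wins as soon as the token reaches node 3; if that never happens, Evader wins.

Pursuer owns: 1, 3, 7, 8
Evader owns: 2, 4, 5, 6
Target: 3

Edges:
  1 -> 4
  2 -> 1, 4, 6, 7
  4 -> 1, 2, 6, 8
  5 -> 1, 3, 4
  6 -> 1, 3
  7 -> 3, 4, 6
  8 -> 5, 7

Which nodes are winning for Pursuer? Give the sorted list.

A0 = {3}
A1: add {7} — 7 (Pursuer) has 7→3.
A2: add {8} — 8 (Pursuer) has 8→7.
A3 = A2; e.g. 1 (Pursuer) has no edge into A2. Fixed point.
Pursuer's winning region = {3, 7, 8}.

3, 7, 8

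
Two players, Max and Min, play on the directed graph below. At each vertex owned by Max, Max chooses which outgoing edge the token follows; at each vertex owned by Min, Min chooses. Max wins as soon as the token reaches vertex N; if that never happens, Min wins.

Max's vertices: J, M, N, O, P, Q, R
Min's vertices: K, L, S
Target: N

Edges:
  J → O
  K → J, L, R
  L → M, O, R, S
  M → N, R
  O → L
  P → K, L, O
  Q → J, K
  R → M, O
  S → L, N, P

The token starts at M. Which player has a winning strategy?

Max

A0 = {N}
A1: add {M} — M (Max) has M→N.
M ∈ A1, so Max can force the target.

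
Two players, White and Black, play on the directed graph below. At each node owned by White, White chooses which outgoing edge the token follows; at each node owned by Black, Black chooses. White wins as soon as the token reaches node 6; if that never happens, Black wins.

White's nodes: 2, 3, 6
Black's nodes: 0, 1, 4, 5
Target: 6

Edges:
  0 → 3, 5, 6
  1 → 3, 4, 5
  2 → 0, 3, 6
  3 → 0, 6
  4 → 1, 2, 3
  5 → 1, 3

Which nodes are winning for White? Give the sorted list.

A0 = {6}
A1: add {2, 3} — 2 (White) has 2→6; 3 (White) has 3→6.
A2 = A1; e.g. 0 (Black) can still go to 5. Fixed point.
White's winning region = {2, 3, 6}.

2, 3, 6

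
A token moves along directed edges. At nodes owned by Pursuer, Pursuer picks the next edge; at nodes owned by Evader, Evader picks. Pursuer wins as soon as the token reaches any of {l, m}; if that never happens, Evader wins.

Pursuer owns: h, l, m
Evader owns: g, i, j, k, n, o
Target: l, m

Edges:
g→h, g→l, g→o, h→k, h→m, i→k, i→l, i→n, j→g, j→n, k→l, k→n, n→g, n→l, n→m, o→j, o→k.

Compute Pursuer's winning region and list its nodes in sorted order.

h, l, m

A0 = {l, m}
A1: add {h} — h (Pursuer) has h→m.
A2 = A1; e.g. g (Evader) can still go to o. Fixed point.
Pursuer's winning region = {h, l, m}.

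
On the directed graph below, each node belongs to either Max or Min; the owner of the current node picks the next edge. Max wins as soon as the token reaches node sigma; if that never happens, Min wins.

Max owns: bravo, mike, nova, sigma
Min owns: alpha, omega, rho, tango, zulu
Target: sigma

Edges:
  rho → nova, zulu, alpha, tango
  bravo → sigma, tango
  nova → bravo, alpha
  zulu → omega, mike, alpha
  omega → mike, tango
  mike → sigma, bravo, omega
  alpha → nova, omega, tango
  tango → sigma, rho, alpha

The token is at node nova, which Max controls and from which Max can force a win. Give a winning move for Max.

A0 = {sigma}
A1: add {bravo, mike} — bravo (Max) has bravo→sigma; mike (Max) has mike→sigma.
A2: add {nova} — nova (Max) has nova→bravo.
A3 = A2; e.g. rho (Min) can still go to zulu. Fixed point.
From nova, successor bravo is in the attractor (rank 1); the other successor alpha is not.

bravo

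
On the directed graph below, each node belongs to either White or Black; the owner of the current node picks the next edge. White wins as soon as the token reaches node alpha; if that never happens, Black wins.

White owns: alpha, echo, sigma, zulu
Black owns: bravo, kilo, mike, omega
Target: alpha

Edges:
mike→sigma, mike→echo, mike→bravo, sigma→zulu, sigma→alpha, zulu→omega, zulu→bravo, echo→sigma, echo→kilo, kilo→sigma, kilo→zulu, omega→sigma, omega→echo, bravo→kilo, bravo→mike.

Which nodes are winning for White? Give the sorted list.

alpha, echo, kilo, omega, sigma, zulu

A0 = {alpha}
A1: add {sigma} — sigma (White) has sigma→alpha.
A2: add {echo} — echo (White) has echo→sigma.
A3: add {omega} — omega (Black): all of {sigma, echo} already in.
A4: add {zulu} — zulu (White) has zulu→omega.
A5: add {kilo} — kilo (Black): all of {sigma, zulu} already in.
A6 = A5; e.g. mike (Black) can still go to bravo. Fixed point.
White's winning region = {alpha, echo, kilo, omega, sigma, zulu}.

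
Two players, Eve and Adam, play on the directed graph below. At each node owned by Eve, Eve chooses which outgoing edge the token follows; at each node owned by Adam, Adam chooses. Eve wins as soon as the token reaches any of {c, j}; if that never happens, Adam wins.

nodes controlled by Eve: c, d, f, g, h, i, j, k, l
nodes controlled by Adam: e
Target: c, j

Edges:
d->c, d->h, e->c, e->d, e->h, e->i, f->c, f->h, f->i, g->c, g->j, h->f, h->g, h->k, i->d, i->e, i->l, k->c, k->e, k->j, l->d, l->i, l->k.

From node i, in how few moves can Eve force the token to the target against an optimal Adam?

A0 = {c, j}
A1: add {d, f, g, k} — d (Eve) has d→c; f (Eve) has f→c; g (Eve) has g→c; k (Eve) has k→c.
A2: add {h, i, l} — h (Eve) has h→f; i (Eve) has i→d; l (Eve) has l→d.
i enters the attractor at level 2, so Eve can force the target in 2 moves from there.

2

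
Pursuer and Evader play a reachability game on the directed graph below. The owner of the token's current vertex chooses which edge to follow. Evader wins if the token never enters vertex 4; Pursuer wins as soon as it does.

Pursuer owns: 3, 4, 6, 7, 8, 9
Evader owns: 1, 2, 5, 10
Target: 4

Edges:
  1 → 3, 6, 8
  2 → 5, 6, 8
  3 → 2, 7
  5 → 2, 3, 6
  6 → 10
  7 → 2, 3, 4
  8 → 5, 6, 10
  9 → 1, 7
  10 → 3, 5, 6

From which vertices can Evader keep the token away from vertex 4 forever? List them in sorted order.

1, 2, 5, 6, 8, 10

A0 = {4}
A1: add {7} — 7 (Pursuer) has 7→4.
A2: add {3, 9} — 3 (Pursuer) has 3→7; 9 (Pursuer) has 9→7.
A3 = A2; e.g. 1 (Evader) can still go to 6. Fixed point.
Pursuer's attractor = {3, 4, 7, 9}; Evader avoids the target exactly from the complement.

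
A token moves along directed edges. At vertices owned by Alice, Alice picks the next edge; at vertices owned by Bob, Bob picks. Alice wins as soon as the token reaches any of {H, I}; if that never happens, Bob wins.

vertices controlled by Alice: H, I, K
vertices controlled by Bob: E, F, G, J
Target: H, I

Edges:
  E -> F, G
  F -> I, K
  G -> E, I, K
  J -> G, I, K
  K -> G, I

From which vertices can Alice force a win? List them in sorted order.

A0 = {H, I}
A1: add {K} — K (Alice) has K→I.
A2: add {F} — F (Bob): all of {I, K} already in.
A3 = A2; e.g. E (Bob) can still go to G. Fixed point.
Alice's winning region = {F, H, I, K}.

F, H, I, K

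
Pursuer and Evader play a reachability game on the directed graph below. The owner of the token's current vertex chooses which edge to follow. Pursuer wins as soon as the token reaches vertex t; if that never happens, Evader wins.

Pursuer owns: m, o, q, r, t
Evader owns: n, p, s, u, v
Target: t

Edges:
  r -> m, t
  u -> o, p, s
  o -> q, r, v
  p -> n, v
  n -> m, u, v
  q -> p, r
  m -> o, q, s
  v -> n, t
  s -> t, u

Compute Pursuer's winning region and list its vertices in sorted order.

m, o, q, r, t

A0 = {t}
A1: add {r} — r (Pursuer) has r→t.
A2: add {o, q} — o (Pursuer) has o→r; q (Pursuer) has q→r.
A3: add {m} — m (Pursuer) has m→o.
A4 = A3; e.g. n (Evader) can still go to u. Fixed point.
Pursuer's winning region = {m, o, q, r, t}.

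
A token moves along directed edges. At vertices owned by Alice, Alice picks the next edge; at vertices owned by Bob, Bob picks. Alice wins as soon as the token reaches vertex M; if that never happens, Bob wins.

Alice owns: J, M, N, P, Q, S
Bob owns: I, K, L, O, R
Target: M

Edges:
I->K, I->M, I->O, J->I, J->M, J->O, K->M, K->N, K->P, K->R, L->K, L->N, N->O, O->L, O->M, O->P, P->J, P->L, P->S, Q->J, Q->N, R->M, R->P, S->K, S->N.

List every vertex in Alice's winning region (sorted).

A0 = {M}
A1: add {J} — J (Alice) has J→M.
A2: add {P, Q} — P (Alice) has P→J; Q (Alice) has Q→J.
A3: add {R} — R (Bob): all of {M, P} already in.
A4 = A3; e.g. I (Bob) can still go to K. Fixed point.
Alice's winning region = {J, M, P, Q, R}.

J, M, P, Q, R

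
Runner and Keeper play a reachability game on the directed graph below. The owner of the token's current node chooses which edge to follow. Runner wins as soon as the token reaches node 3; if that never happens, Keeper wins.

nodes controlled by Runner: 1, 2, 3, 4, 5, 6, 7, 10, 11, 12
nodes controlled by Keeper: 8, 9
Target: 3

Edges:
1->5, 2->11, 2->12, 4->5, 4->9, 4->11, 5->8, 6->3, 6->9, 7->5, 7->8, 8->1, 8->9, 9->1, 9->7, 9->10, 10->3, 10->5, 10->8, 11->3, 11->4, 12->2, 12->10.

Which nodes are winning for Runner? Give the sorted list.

A0 = {3}
A1: add {6, 10, 11} — 6 (Runner) has 6→3; 10 (Runner) has 10→3; 11 (Runner) has 11→3.
A2: add {2, 4, 12} — 2 (Runner) has 2→11; 4 (Runner) has 4→11; 12 (Runner) has 12→10.
A3 = A2; e.g. 1 (Runner) has no edge into A2. Fixed point.
Runner's winning region = {2, 3, 4, 6, 10, 11, 12}.

2, 3, 4, 6, 10, 11, 12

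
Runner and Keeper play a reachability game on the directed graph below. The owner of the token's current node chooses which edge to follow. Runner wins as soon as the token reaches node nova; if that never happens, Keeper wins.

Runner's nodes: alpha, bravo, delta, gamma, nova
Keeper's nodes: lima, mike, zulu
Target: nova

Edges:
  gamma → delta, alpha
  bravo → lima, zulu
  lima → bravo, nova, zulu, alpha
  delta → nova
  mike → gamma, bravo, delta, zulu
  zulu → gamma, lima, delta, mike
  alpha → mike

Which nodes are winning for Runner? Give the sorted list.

delta, gamma, nova

A0 = {nova}
A1: add {delta} — delta (Runner) has delta→nova.
A2: add {gamma} — gamma (Runner) has gamma→delta.
A3 = A2; e.g. bravo (Runner) has no edge into A2. Fixed point.
Runner's winning region = {delta, gamma, nova}.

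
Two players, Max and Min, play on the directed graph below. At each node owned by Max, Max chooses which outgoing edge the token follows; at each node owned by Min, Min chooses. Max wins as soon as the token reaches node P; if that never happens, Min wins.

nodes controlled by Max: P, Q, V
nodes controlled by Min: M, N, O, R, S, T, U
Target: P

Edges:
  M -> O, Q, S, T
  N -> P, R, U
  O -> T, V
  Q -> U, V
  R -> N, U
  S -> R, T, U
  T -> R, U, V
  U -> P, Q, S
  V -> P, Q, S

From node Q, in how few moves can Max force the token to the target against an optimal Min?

2

A0 = {P}
A1: add {V} — V (Max) has V→P.
A2: add {Q} — Q (Max) has Q→V.
A3 = A2; e.g. M (Min) can still go to O. Fixed point.
Q enters the attractor at level 2, so Max can force the target in 2 moves from there.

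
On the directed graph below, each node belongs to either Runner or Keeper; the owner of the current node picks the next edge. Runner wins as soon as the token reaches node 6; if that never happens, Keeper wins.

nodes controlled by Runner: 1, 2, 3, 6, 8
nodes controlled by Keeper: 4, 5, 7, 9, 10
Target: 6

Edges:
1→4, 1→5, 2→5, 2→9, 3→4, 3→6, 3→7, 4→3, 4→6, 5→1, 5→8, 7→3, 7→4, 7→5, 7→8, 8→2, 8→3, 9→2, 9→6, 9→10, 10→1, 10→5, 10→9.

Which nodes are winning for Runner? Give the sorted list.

1, 2, 3, 4, 5, 6, 7, 8

A0 = {6}
A1: add {3} — 3 (Runner) has 3→6.
A2: add {4, 8} — 4 (Keeper): all of {3, 6} already in; 8 (Runner) has 8→3.
A3: add {1} — 1 (Runner) has 1→4.
A4: add {5} — 5 (Keeper): all of {1, 8} already in.
A5: add {2, 7} — 2 (Runner) has 2→5; 7 (Keeper): all of {3, 4, 5, 8} already in.
A6 = A5; e.g. 9 (Keeper) can still go to 10. Fixed point.
Runner's winning region = {1, 2, 3, 4, 5, 6, 7, 8}.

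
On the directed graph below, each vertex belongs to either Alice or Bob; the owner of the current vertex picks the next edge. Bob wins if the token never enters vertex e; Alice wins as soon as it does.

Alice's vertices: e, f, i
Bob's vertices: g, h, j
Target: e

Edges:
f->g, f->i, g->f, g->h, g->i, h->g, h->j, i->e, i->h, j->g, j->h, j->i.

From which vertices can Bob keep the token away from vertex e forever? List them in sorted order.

A0 = {e}
A1: add {i} — i (Alice) has i→e.
A2: add {f} — f (Alice) has f→i.
A3 = A2; e.g. g (Bob) can still go to h. Fixed point.
Alice's attractor = {e, f, i}; Bob avoids the target exactly from the complement.

g, h, j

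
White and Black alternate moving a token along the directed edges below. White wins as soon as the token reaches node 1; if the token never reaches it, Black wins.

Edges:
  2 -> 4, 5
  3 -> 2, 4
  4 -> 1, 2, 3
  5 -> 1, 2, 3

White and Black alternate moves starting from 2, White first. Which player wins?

Black

Track states (vertex, player-to-move).
A0 = {(1,White), (1,Black)}
A1: add {(4,White), (5,White)}.
A2: add {(2,Black)}.
A3: add {(3,White)}.
A4 = A3; e.g. (2,White) stays out. (2,White) never enters ⇒ Black avoids the target.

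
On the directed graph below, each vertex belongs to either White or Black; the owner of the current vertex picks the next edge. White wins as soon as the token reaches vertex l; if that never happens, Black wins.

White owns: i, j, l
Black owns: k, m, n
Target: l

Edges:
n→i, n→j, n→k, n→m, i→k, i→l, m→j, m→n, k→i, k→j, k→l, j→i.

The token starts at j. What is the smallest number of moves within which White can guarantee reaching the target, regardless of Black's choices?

A0 = {l}
A1: add {i} — i (White) has i→l.
A2: add {j} — j (White) has j→i.
j enters the attractor at level 2, so White can force the target in 2 moves from there.

2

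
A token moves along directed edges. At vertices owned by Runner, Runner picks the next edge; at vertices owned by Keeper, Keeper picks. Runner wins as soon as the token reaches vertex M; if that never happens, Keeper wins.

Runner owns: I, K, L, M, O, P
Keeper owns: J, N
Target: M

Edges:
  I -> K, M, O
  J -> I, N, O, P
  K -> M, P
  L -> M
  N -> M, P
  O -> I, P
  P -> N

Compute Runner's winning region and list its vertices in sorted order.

A0 = {M}
A1: add {I, K, L} — I (Runner) has I→M; K (Runner) has K→M; L (Runner) has L→M.
A2: add {O} — O (Runner) has O→I.
A3 = A2; e.g. J (Keeper) can still go to N. Fixed point.
Runner's winning region = {I, K, L, M, O}.

I, K, L, M, O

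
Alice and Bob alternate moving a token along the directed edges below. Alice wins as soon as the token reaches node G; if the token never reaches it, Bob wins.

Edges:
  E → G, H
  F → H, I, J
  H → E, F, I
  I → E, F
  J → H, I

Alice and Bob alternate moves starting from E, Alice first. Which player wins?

Alice

Track states (vertex, player-to-move).
A0 = {(G,Alice), (G,Bob)}
A1: add {(E,Alice)}.
(E,Alice) ∈ A1 ⇒ Alice forces the target.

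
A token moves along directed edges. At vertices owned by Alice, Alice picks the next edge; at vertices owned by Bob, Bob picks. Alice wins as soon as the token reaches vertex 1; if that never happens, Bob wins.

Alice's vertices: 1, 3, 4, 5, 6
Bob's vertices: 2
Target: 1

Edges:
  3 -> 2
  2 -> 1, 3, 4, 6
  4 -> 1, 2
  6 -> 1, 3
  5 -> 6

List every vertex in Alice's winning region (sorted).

1, 4, 5, 6

A0 = {1}
A1: add {4, 6} — 4 (Alice) has 4→1; 6 (Alice) has 6→1.
A2: add {5} — 5 (Alice) has 5→6.
A3 = A2; e.g. 2 (Bob) can still go to 3. Fixed point.
Alice's winning region = {1, 4, 5, 6}.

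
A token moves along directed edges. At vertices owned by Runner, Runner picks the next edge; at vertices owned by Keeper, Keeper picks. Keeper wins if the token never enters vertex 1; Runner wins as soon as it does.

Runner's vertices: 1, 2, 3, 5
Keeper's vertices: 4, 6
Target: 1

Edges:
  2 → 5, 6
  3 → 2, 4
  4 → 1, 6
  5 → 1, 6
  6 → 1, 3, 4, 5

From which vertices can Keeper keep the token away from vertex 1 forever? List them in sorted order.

4, 6

A0 = {1}
A1: add {5} — 5 (Runner) has 5→1.
A2: add {2} — 2 (Runner) has 2→5.
A3: add {3} — 3 (Runner) has 3→2.
A4 = A3; e.g. 4 (Keeper) can still go to 6. Fixed point.
Runner's attractor = {1, 2, 3, 5}; Keeper avoids the target exactly from the complement.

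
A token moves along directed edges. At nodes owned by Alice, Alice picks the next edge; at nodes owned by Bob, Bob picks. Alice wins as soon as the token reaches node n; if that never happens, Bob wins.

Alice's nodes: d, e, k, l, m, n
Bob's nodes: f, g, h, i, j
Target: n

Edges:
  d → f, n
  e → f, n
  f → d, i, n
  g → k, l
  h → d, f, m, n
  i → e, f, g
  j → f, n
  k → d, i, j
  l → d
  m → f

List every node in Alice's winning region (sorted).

A0 = {n}
A1: add {d, e} — d (Alice) has d→n; e (Alice) has e→n.
A2: add {k, l} — k (Alice) has k→d; l (Alice) has l→d.
A3: add {g} — g (Bob): all of {k, l} already in.
A4 = A3; e.g. f (Bob) can still go to i. Fixed point.
Alice's winning region = {d, e, g, k, l, n}.

d, e, g, k, l, n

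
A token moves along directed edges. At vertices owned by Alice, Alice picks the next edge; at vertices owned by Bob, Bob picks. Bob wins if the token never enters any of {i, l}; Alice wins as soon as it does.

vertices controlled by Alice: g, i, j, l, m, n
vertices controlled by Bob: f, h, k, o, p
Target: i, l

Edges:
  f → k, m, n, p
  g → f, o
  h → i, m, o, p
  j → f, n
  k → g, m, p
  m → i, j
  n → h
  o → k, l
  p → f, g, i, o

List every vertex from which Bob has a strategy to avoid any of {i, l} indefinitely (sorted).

A0 = {i, l}
A1: add {m} — m (Alice) has m→i.
A2 = A1; e.g. f (Bob) can still go to k. Fixed point.
Alice's attractor = {i, l, m}; Bob avoids the target exactly from the complement.

f, g, h, j, k, n, o, p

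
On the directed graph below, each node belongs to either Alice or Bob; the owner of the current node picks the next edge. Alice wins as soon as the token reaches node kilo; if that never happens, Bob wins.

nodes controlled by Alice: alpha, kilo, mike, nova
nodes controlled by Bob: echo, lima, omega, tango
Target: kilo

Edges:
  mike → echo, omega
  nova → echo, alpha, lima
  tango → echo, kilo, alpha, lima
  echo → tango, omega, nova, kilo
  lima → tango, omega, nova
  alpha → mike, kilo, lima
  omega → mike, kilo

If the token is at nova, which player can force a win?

A0 = {kilo}
A1: add {alpha} — alpha (Alice) has alpha→kilo.
A2: add {nova} — nova (Alice) has nova→alpha.
A3 = A2; e.g. mike (Alice) has no edge into A2. Fixed point.
nova ∈ A2, so Alice can force the target.

Alice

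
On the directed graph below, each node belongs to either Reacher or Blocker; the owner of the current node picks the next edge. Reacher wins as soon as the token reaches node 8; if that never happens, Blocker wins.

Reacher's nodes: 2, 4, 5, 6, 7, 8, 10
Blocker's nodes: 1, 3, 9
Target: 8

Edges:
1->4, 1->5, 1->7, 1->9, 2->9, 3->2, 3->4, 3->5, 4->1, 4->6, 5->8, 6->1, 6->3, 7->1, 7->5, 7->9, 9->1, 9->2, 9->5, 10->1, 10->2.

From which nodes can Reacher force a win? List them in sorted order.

A0 = {8}
A1: add {5} — 5 (Reacher) has 5→8.
A2: add {7} — 7 (Reacher) has 7→5.
A3 = A2; e.g. 1 (Blocker) can still go to 4. Fixed point.
Reacher's winning region = {5, 7, 8}.

5, 7, 8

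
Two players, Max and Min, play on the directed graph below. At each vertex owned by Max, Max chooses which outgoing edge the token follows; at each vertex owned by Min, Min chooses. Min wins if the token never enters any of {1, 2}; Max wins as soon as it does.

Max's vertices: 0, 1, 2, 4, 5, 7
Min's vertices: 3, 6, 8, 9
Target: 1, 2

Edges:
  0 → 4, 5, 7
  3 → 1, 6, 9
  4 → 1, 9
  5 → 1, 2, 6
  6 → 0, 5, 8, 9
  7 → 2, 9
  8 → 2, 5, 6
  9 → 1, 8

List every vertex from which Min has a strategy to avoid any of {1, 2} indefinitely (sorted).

3, 6, 8, 9

A0 = {1, 2}
A1: add {4, 5, 7} — 4 (Max) has 4→1; 5 (Max) has 5→1; 7 (Max) has 7→2.
A2: add {0} — 0 (Max) has 0→4.
A3 = A2; e.g. 3 (Min) can still go to 6. Fixed point.
Max's attractor = {0, 1, 2, 4, 5, 7}; Min avoids the target exactly from the complement.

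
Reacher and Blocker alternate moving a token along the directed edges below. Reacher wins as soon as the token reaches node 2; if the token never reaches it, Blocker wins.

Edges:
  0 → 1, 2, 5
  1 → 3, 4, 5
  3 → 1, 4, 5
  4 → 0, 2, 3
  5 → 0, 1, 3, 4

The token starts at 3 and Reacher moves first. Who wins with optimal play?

Track states (vertex, player-to-move).
A0 = {(2,Reacher), (2,Blocker)}
A1: add {(0,Reacher), (4,Reacher)}.
A2 = A1; e.g. (0,Blocker) stays out. (3,Reacher) never enters ⇒ Blocker avoids the target.

Blocker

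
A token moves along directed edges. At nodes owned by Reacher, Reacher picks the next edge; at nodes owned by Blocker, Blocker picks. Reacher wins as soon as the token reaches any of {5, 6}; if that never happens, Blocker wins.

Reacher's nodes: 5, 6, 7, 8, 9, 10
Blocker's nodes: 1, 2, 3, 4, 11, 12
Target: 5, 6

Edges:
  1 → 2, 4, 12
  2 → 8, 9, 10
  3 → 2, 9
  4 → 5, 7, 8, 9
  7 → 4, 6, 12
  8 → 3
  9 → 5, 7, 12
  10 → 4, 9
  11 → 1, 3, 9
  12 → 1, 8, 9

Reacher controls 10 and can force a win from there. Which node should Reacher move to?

A0 = {5, 6}
A1: add {7, 9} — 7 (Reacher) has 7→6; 9 (Reacher) has 9→5.
A2: add {10} — 10 (Reacher) has 10→9.
A3 = A2; e.g. 1 (Blocker) can still go to 2. Fixed point.
From 10, successor 9 is in the attractor (rank 1); the other successor 4 is not.

9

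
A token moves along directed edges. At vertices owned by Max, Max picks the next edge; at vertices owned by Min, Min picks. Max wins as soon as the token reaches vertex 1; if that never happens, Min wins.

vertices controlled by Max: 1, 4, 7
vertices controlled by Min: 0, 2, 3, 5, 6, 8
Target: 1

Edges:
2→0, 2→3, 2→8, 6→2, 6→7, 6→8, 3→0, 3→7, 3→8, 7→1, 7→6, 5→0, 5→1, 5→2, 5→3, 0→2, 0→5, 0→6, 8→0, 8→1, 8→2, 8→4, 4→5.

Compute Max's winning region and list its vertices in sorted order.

A0 = {1}
A1: add {7} — 7 (Max) has 7→1.
A2 = A1; e.g. 0 (Min) can still go to 2. Fixed point.
Max's winning region = {1, 7}.

1, 7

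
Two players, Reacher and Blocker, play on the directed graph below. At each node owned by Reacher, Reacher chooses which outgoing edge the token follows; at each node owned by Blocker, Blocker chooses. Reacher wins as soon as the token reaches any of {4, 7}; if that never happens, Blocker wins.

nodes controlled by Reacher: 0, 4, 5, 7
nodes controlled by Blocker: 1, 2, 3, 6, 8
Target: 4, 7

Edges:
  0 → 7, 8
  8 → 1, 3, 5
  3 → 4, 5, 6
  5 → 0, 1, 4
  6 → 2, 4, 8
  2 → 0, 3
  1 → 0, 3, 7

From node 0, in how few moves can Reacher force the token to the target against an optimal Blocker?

1

A0 = {4, 7}
A1: add {0, 5} — 0 (Reacher) has 0→7; 5 (Reacher) has 5→4.
A2 = A1; e.g. 1 (Blocker) can still go to 3. Fixed point.
0 enters the attractor at level 1, so Reacher can force the target in 1 move from there.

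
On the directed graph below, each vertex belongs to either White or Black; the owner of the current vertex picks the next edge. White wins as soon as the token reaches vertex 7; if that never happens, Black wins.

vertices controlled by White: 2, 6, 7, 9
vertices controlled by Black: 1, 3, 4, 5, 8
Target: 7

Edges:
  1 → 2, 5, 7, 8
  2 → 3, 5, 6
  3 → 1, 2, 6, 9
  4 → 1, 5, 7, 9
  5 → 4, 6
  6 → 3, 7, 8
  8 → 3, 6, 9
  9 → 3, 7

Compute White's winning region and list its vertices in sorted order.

2, 6, 7, 9

A0 = {7}
A1: add {6, 9} — 6 (White) has 6→7; 9 (White) has 9→7.
A2: add {2} — 2 (White) has 2→6.
A3 = A2; e.g. 1 (Black) can still go to 5. Fixed point.
White's winning region = {2, 6, 7, 9}.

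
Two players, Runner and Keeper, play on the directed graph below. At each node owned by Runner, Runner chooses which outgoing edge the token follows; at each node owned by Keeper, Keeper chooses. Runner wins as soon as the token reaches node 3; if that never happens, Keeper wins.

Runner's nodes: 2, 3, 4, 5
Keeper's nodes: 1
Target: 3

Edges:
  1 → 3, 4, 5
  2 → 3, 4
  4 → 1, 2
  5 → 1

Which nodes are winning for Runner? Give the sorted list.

2, 3, 4

A0 = {3}
A1: add {2} — 2 (Runner) has 2→3.
A2: add {4} — 4 (Runner) has 4→2.
A3 = A2; e.g. 1 (Keeper) can still go to 5. Fixed point.
Runner's winning region = {2, 3, 4}.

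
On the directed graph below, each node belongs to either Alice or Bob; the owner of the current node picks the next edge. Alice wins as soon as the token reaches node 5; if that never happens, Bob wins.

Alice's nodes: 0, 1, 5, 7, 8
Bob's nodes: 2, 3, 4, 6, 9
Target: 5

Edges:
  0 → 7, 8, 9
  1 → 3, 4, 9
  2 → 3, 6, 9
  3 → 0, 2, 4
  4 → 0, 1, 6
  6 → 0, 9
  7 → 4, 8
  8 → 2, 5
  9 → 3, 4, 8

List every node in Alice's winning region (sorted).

0, 5, 7, 8

A0 = {5}
A1: add {8} — 8 (Alice) has 8→5.
A2: add {0, 7} — 0 (Alice) has 0→8; 7 (Alice) has 7→8.
A3 = A2; e.g. 1 (Alice) has no edge into A2. Fixed point.
Alice's winning region = {0, 5, 7, 8}.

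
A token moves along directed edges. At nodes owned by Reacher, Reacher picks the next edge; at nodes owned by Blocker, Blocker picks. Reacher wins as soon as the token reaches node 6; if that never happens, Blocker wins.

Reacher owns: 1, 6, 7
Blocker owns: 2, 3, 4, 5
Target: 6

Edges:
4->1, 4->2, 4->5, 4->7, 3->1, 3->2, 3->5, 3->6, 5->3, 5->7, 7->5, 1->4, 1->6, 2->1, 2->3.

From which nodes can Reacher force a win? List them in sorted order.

A0 = {6}
A1: add {1} — 1 (Reacher) has 1→6.
A2 = A1; e.g. 2 (Blocker) can still go to 3. Fixed point.
Reacher's winning region = {1, 6}.

1, 6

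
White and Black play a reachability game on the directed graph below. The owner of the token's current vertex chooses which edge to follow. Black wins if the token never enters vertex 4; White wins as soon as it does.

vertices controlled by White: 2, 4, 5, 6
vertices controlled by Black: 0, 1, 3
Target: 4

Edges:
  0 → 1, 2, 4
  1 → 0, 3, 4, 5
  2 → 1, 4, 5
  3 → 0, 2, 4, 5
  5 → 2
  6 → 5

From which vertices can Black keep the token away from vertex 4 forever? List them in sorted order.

0, 1, 3

A0 = {4}
A1: add {2} — 2 (White) has 2→4.
A2: add {5} — 5 (White) has 5→2.
A3: add {6} — 6 (White) has 6→5.
A4 = A3; e.g. 0 (Black) can still go to 1. Fixed point.
White's attractor = {2, 4, 5, 6}; Black avoids the target exactly from the complement.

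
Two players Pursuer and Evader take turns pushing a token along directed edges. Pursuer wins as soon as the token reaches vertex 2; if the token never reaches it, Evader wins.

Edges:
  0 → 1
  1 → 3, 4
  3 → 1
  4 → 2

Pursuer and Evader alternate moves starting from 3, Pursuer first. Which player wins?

Evader

Track states (vertex, player-to-move).
A0 = {(2,Pursuer), (2,Evader)}
A1: add {(4,Pursuer), (4,Evader)}.
A2: add {(1,Pursuer)}.
A3: add {(0,Evader), (3,Evader)}.
A4 = A3; e.g. (0,Pursuer) stays out. (3,Pursuer) never enters ⇒ Evader avoids the target.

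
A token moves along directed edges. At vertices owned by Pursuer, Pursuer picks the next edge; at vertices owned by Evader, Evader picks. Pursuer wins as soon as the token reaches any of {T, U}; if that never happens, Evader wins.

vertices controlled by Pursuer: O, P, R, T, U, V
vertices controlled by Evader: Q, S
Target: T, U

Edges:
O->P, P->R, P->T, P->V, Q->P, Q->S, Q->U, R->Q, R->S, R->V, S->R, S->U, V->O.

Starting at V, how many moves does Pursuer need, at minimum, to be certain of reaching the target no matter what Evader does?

A0 = {T, U}
A1: add {P} — P (Pursuer) has P→T.
A2: add {O} — O (Pursuer) has O→P.
A3: add {V} — V (Pursuer) has V→O.
V enters the attractor at level 3, so Pursuer can force the target in 3 moves from there.

3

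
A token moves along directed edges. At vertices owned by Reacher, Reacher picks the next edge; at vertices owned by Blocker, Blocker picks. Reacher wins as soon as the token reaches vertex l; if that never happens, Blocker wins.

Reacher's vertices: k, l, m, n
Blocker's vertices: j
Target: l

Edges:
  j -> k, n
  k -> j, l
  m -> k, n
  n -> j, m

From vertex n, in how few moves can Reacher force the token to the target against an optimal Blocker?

3

A0 = {l}
A1: add {k} — k (Reacher) has k→l.
A2: add {m} — m (Reacher) has m→k.
A3: add {n} — n (Reacher) has n→m.
n enters the attractor at level 3, so Reacher can force the target in 3 moves from there.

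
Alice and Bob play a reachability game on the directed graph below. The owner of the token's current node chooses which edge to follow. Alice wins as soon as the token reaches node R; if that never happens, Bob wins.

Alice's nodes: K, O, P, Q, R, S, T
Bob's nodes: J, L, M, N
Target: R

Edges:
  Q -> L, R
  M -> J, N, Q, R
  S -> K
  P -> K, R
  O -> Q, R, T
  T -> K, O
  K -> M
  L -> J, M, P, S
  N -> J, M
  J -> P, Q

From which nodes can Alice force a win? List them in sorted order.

A0 = {R}
A1: add {O, P, Q} — O (Alice) has O→R; P (Alice) has P→R; Q (Alice) has Q→R.
A2: add {J, T} — J (Bob): all of {P, Q} already in; T (Alice) has T→O.
A3 = A2; e.g. K (Alice) has no edge into A2. Fixed point.
Alice's winning region = {J, O, P, Q, R, T}.

J, O, P, Q, R, T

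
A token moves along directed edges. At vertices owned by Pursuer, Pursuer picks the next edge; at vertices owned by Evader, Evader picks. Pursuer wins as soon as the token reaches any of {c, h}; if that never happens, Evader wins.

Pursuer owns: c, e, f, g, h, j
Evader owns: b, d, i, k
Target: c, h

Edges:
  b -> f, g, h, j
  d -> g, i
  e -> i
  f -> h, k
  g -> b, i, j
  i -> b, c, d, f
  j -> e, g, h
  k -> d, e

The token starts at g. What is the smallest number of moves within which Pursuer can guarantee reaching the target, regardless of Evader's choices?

A0 = {c, h}
A1: add {f, j} — f (Pursuer) has f→h; j (Pursuer) has j→h.
A2: add {g} — g (Pursuer) has g→j.
g enters the attractor at level 2, so Pursuer can force the target in 2 moves from there.

2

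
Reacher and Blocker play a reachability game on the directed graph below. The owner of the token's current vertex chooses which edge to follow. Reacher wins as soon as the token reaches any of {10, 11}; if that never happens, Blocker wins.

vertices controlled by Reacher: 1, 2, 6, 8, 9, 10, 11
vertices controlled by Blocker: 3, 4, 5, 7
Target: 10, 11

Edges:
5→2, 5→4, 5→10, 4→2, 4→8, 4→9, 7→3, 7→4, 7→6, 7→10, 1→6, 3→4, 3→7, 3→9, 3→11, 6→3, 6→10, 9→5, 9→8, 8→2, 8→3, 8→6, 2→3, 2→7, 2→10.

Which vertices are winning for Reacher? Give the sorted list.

A0 = {10, 11}
A1: add {2, 6} — 2 (Reacher) has 2→10; 6 (Reacher) has 6→10.
A2: add {1, 8} — 1 (Reacher) has 1→6; 8 (Reacher) has 8→2.
A3: add {9} — 9 (Reacher) has 9→8.
A4: add {4} — 4 (Blocker): all of {2, 8, 9} already in.
A5: add {5} — 5 (Blocker): all of {2, 4, 10} already in.
A6 = A5; e.g. 3 (Blocker) can still go to 7. Fixed point.
Reacher's winning region = {1, 2, 4, 5, 6, 8, 9, 10, 11}.

1, 2, 4, 5, 6, 8, 9, 10, 11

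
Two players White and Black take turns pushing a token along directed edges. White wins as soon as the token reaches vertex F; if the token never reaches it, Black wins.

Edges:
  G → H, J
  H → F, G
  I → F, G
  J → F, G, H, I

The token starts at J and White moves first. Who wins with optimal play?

Track states (vertex, player-to-move).
A0 = {(F,White), (F,Black)}
A1: add {(H,White), (I,White), (J,White)}.
(J,White) ∈ A1 ⇒ White forces the target.

White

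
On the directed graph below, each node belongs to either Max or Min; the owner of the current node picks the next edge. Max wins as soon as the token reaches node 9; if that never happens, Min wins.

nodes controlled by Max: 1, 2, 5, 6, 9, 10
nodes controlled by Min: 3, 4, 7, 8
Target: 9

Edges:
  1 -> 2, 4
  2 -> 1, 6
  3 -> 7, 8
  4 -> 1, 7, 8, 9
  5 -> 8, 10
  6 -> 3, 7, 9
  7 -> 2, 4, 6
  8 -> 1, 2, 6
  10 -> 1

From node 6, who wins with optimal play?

Max

A0 = {9}
A1: add {6} — 6 (Max) has 6→9.
6 ∈ A1, so Max can force the target.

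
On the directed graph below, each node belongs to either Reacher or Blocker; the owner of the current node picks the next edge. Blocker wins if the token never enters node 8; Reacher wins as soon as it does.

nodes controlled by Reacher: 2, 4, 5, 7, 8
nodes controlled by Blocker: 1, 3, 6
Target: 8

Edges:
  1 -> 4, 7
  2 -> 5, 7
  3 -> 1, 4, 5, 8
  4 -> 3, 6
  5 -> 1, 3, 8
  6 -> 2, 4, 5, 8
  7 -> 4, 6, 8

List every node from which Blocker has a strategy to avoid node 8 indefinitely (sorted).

1, 3, 4, 6

A0 = {8}
A1: add {5, 7} — 5 (Reacher) has 5→8; 7 (Reacher) has 7→8.
A2: add {2} — 2 (Reacher) has 2→5.
A3 = A2; e.g. 1 (Blocker) can still go to 4. Fixed point.
Reacher's attractor = {2, 5, 7, 8}; Blocker avoids the target exactly from the complement.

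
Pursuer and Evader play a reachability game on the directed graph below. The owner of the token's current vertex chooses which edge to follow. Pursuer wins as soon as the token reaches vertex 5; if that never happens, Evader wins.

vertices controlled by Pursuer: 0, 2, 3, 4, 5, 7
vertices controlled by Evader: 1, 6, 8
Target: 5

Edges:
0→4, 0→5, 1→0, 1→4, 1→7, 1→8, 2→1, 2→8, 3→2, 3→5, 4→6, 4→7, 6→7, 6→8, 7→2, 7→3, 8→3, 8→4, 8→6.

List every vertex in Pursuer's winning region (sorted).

0, 3, 4, 5, 7

A0 = {5}
A1: add {0, 3} — 0 (Pursuer) has 0→5; 3 (Pursuer) has 3→5.
A2: add {7} — 7 (Pursuer) has 7→3.
A3: add {4} — 4 (Pursuer) has 4→7.
A4 = A3; e.g. 1 (Evader) can still go to 8. Fixed point.
Pursuer's winning region = {0, 3, 4, 5, 7}.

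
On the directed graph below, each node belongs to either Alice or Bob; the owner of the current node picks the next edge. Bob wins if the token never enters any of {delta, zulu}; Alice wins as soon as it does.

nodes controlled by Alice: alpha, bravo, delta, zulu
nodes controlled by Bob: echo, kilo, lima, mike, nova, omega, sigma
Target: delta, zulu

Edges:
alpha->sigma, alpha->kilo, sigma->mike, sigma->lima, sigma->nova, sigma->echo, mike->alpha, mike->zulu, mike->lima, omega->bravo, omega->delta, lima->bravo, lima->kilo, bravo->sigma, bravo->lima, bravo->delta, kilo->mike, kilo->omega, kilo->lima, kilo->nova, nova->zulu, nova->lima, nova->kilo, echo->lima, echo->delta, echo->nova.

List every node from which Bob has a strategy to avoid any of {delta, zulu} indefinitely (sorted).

A0 = {delta, zulu}
A1: add {bravo} — bravo (Alice) has bravo→delta.
A2: add {omega} — omega (Bob): all of {bravo, delta} already in.
A3 = A2; e.g. alpha (Alice) has no edge into A2. Fixed point.
Alice's attractor = {bravo, delta, omega, zulu}; Bob avoids the target exactly from the complement.

alpha, echo, kilo, lima, mike, nova, sigma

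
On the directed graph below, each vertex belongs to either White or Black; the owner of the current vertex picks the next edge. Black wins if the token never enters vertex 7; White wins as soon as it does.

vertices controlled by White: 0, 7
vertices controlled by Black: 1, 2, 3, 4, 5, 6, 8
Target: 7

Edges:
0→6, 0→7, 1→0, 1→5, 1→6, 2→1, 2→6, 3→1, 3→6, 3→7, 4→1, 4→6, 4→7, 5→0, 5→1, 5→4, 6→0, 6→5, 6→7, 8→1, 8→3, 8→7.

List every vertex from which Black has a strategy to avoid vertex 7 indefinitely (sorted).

A0 = {7}
A1: add {0} — 0 (White) has 0→7.
A2 = A1; e.g. 1 (Black) can still go to 5. Fixed point.
White's attractor = {0, 7}; Black avoids the target exactly from the complement.

1, 2, 3, 4, 5, 6, 8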